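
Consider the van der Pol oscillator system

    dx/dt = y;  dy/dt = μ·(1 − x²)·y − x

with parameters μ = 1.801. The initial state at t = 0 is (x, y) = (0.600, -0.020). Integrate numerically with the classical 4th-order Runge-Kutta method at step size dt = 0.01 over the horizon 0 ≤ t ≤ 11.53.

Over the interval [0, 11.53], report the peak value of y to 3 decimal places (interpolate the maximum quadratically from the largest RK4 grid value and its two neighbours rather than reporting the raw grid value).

t=0.000: state=(0.600, -0.020)
step 1 (dt=0.01): k1=(-0.020, -0.623), k2=(-0.023, -0.627), k3=(-0.023, -0.627), k4=(-0.026, -0.630); state += dt/6·(k1+2k2+2k3+k4)
t=0.010: state=(0.600, -0.026)
t=0.020: state=(0.599, -0.033)
t=0.030: state=(0.599, -0.039)
continuing one RK4 step at a time; state shown every 50 steps (Δt=0.5):
t=0.500: state=(0.496, -0.433)
t=1.000: state=(0.105, -1.232)
t=1.500: state=(-0.835, -2.419)
t=2.000: state=(-1.710, -0.667)
t=2.500: state=(-1.733, 0.295)
t=3.000: state=(-1.528, 0.500)
t=3.500: state=(-1.231, 0.708)
t=4.000: state=(-0.775, 1.200)
t=4.500: state=(0.146, 2.767)
t=5.000: state=(1.718, 2.077)
t=5.500: state=(2.006, -0.179)
t=6.000: state=(1.850, -0.383)
t=6.500: state=(1.636, -0.472)
t=7.000: state=(1.368, -0.616)
t=7.500: state=(0.992, -0.939)
t=8.000: state=(0.325, -1.924)
t=8.500: state=(-1.133, -3.493)
t=9.000: state=(-2.011, -0.205)
t=9.500: state=(-1.924, 0.340)
t=10.000: state=(-1.729, 0.434)
t=10.500: state=(-1.486, 0.546)
t=11.000: state=(-1.165, 0.770)
t=11.500: state=(-0.657, 1.373)
t=11.530: state=(-0.615, 1.438)
largest grid value and its neighbours: y(4.730)=3.57141, y(4.740)=3.57320, y(4.750)=3.57035
parabola through these three points peaks at t≈4.739 with y≈3.57323

max y = 3.573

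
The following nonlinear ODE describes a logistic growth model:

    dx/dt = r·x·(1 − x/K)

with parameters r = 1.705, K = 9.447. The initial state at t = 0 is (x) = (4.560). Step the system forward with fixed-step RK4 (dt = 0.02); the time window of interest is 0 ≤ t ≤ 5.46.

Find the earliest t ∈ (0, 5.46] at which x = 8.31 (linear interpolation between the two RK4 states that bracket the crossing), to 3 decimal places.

t = 1.207

t=0.000: state=(4.560)
step 1 (dt=0.02): k1=(4.022), k2=(4.024), k3=(4.024), k4=(4.026); state += dt/6·(k1+2k2+2k3+k4)
t=0.020: state=(4.640)
t=0.040: state=(4.721)
t=0.060: state=(4.802)
continuing one RK4 step at a time; state shown every 10 steps (Δt=0.2):
t=0.200: state=(5.361)
t=0.400: state=(6.127)
t=0.600: state=(6.819)
t=0.800: state=(7.415)
t=1.000: state=(7.907)
t=1.200: state=(8.298)
next step: t=1.220: state=(8.332) — x has crossed 8.31
linear interpolation between t=1.200 (8.29762) and t=1.220 (8.33160) → t≈1.207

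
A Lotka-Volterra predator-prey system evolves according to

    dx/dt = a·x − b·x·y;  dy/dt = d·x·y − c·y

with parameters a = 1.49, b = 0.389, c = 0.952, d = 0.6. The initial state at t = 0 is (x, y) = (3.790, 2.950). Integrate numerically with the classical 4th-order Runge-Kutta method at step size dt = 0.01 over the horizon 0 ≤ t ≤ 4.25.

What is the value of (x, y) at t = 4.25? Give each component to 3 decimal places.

(x, y) = (1.183, 1.480)

t=0.000: state=(3.790, 2.950)
step 1 (dt=0.01): k1=(1.298, 3.900), k2=(1.271, 3.937), k3=(1.271, 3.937), k4=(1.244, 3.975); state += dt/6·(k1+2k2+2k3+k4)
t=0.010: state=(3.803, 2.989)
t=0.020: state=(3.815, 3.029)
t=0.030: state=(3.826, 3.070)
continuing one RK4 step at a time; state shown every 20 steps (Δt=0.2):
t=0.200: state=(3.922, 3.884)
t=0.400: state=(3.731, 5.100)
t=0.600: state=(3.210, 6.411)
t=0.800: state=(2.513, 7.476)
t=1.000: state=(1.846, 8.018)
t=1.200: state=(1.329, 8.005)
t=1.400: state=(0.974, 7.587)
t=1.600: state=(0.745, 6.946)
t=1.800: state=(0.601, 6.220)
t=2.000: state=(0.514, 5.495)
t=2.200: state=(0.464, 4.815)
t=2.400: state=(0.440, 4.201)
t=2.600: state=(0.437, 3.660)
t=2.800: state=(0.451, 3.190)
t=3.000: state=(0.482, 2.788)
t=3.200: state=(0.529, 2.449)
t=3.400: state=(0.596, 2.165)
t=3.600: state=(0.685, 1.932)
t=3.800: state=(0.800, 1.746)
t=4.000: state=(0.947, 1.602)
t=4.200: state=(1.131, 1.499)
t=4.250: state=(1.183, 1.480)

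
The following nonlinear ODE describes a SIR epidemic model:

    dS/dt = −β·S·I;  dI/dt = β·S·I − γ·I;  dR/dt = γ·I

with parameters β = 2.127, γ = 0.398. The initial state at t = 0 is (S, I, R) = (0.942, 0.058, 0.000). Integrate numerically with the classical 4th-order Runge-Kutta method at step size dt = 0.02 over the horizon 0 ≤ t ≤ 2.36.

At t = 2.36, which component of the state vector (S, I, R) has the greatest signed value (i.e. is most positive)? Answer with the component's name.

largest component: I

t=0.000: state=(0.942, 0.058, 0.000)
step 1 (dt=0.02): k1=(-0.116, 0.093, 0.023), k2=(-0.118, 0.094, 0.023), k3=(-0.118, 0.094, 0.023), k4=(-0.120, 0.096, 0.024); state += dt/6·(k1+2k2+2k3+k4)
t=0.020: state=(0.940, 0.060, 0.000)
t=0.040: state=(0.937, 0.062, 0.001)
t=0.060: state=(0.935, 0.064, 0.001)
continuing one RK4 step at a time; state shown every 5 steps (Δt=0.1):
t=0.100: state=(0.929, 0.068, 0.003)
t=0.200: state=(0.915, 0.080, 0.005)
t=0.300: state=(0.898, 0.093, 0.009)
t=0.400: state=(0.880, 0.108, 0.013)
t=0.500: state=(0.858, 0.124, 0.017)
t=0.600: state=(0.834, 0.143, 0.023)
t=0.700: state=(0.807, 0.164, 0.029)
t=0.800: state=(0.778, 0.186, 0.036)
t=0.900: state=(0.746, 0.211, 0.044)
t=1.000: state=(0.711, 0.236, 0.053)
t=1.100: state=(0.674, 0.263, 0.063)
t=1.200: state=(0.636, 0.291, 0.074)
t=1.300: state=(0.596, 0.318, 0.086)
t=1.400: state=(0.555, 0.346, 0.099)
t=1.500: state=(0.514, 0.372, 0.113)
t=1.600: state=(0.474, 0.397, 0.129)
t=1.700: state=(0.434, 0.421, 0.145)
t=1.800: state=(0.396, 0.442, 0.162)
t=1.900: state=(0.360, 0.460, 0.180)
t=2.000: state=(0.326, 0.475, 0.199)
t=2.100: state=(0.294, 0.488, 0.218)
t=2.200: state=(0.265, 0.498, 0.237)
t=2.300: state=(0.238, 0.505, 0.257)
t=2.360: state=(0.223, 0.507, 0.269)
compare at T: S=0.223, I=0.507, R=0.269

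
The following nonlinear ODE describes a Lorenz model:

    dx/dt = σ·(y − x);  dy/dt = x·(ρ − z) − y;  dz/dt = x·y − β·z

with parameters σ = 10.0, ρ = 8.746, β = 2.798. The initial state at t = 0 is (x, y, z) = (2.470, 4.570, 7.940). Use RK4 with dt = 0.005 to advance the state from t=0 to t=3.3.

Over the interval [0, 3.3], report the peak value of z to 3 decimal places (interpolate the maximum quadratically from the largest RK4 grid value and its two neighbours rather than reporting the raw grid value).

t=0.000: state=(2.470, 4.570, 7.940)
step 1 (dt=0.005): k1=(21.000, -2.579, -10.928), k2=(20.411, -2.462, -10.628), k3=(20.428, -2.465, -10.636), k4=(19.855, -2.348, -10.344); state += dt/6·(k1+2k2+2k3+k4)
t=0.005: state=(2.572, 4.558, 7.887)
t=0.010: state=(2.669, 4.547, 7.837)
t=0.015: state=(2.760, 4.536, 7.789)
continuing one RK4 step at a time; state shown every 40 steps (Δt=0.2):
t=0.200: state=(4.293, 4.689, 7.134)
t=0.400: state=(4.859, 5.042, 7.565)
t=0.600: state=(4.971, 4.900, 8.130)
t=0.800: state=(4.684, 4.513, 8.112)
t=1.000: state=(4.438, 4.385, 7.696)
t=1.200: state=(4.482, 4.567, 7.435)
t=1.400: state=(4.696, 4.800, 7.560)
t=1.600: state=(4.815, 4.820, 7.857)
t=1.800: state=(4.728, 4.650, 7.957)
t=2.000: state=(4.582, 4.530, 7.799)
t=2.200: state=(4.552, 4.573, 7.624)
t=2.400: state=(4.639, 4.693, 7.621)
t=2.600: state=(4.723, 4.744, 7.754)
t=2.800: state=(4.712, 4.685, 7.845)
t=3.000: state=(4.642, 4.608, 7.805)
t=3.200: state=(4.604, 4.602, 7.711)
t=3.300: state=(4.610, 4.625, 7.682)
largest grid value and its neighbours: z(0.685)=8.20292, z(0.690)=8.20322, z(0.695)=8.20309
parabola through these three points peaks at t≈0.691 with z≈8.20323

max z = 8.203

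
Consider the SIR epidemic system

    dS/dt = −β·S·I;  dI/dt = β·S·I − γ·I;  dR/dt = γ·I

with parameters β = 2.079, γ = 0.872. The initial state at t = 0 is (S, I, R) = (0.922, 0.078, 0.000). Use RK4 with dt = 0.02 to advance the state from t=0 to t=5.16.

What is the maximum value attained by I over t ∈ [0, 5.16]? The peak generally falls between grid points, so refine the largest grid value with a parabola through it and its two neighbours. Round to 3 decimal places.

max I = 0.250

t=0.000: state=(0.922, 0.078, 0.000)
step 1 (dt=0.02): k1=(-0.150, 0.081, 0.068), k2=(-0.151, 0.082, 0.069), k3=(-0.151, 0.082, 0.069), k4=(-0.152, 0.083, 0.069); state += dt/6·(k1+2k2+2k3+k4)
t=0.020: state=(0.919, 0.080, 0.001)
t=0.040: state=(0.916, 0.081, 0.003)
t=0.060: state=(0.913, 0.083, 0.004)
continuing one RK4 step at a time; state shown every 10 steps (Δt=0.2):
t=0.200: state=(0.889, 0.095, 0.015)
t=0.400: state=(0.851, 0.115, 0.033)
t=0.600: state=(0.808, 0.137, 0.055)
t=0.800: state=(0.760, 0.159, 0.081)
t=1.000: state=(0.708, 0.181, 0.111)
t=1.200: state=(0.654, 0.202, 0.144)
t=1.400: state=(0.599, 0.220, 0.181)
t=1.600: state=(0.544, 0.235, 0.221)
t=1.800: state=(0.493, 0.244, 0.263)
t=2.000: state=(0.445, 0.249, 0.306)
t=2.200: state=(0.401, 0.250, 0.349)
t=2.400: state=(0.361, 0.246, 0.393)
t=2.600: state=(0.327, 0.238, 0.435)
t=2.800: state=(0.297, 0.228, 0.476)
t=3.000: state=(0.271, 0.215, 0.514)
t=3.200: state=(0.248, 0.201, 0.551)
t=3.400: state=(0.229, 0.187, 0.584)
t=3.600: state=(0.212, 0.172, 0.616)
t=3.800: state=(0.198, 0.157, 0.644)
t=4.000: state=(0.186, 0.143, 0.671)
t=4.200: state=(0.176, 0.130, 0.694)
t=4.400: state=(0.167, 0.117, 0.716)
t=4.600: state=(0.160, 0.105, 0.735)
t=4.800: state=(0.153, 0.094, 0.753)
t=5.000: state=(0.148, 0.084, 0.768)
t=5.160: state=(0.144, 0.077, 0.779)
largest grid value and its neighbours: I(2.100)=0.25020, I(2.120)=0.25020, I(2.140)=0.25016
parabola through these three points peaks at t≈2.112 with I≈0.25020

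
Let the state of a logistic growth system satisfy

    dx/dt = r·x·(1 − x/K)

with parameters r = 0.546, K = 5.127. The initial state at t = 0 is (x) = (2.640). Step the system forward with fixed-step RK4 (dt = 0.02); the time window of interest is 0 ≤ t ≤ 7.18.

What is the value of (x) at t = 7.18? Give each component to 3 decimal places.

(x) = (5.033)

t=0.000: state=(2.640)
step 1 (dt=0.02): k1=(0.699), k2=(0.699), k3=(0.699), k4=(0.699); state += dt/6·(k1+2k2+2k3+k4)
t=0.020: state=(2.654)
t=0.040: state=(2.668)
t=0.060: state=(2.682)
continuing one RK4 step at a time; state shown every 25 steps (Δt=0.5):
t=0.500: state=(2.986)
t=1.000: state=(3.317)
t=1.500: state=(3.622)
t=2.000: state=(3.896)
t=2.500: state=(4.133)
t=3.000: state=(4.334)
t=3.500: state=(4.500)
t=4.000: state=(4.635)
t=4.500: state=(4.744)
t=5.000: state=(4.830)
t=5.500: state=(4.898)
t=6.000: state=(4.951)
t=6.500: state=(4.992)
t=7.000: state=(5.023)
t=7.180: state=(5.033)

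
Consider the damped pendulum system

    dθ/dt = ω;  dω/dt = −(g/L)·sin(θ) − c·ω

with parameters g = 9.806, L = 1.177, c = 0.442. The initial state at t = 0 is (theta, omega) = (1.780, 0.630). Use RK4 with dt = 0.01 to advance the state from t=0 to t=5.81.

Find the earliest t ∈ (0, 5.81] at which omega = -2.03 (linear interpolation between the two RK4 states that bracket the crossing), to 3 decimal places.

t = 0.338

t=0.000: state=(1.780, 0.630)
step 1 (dt=0.01): k1=(0.630, -8.428), k2=(0.588, -8.404), k3=(0.588, -8.404), k4=(0.546, -8.381); state += dt/6·(k1+2k2+2k3+k4)
t=0.010: state=(1.786, 0.546)
t=0.020: state=(1.791, 0.462)
t=0.030: state=(1.795, 0.379)
continuing one RK4 step at a time; state shown every 20 steps (Δt=0.2):
t=0.200: state=(1.743, -0.980)
t=0.330: state=(1.550, -1.973)
next step: t=0.340: state=(1.530, -2.047) — omega has crossed -2.03
linear interpolation between t=0.330 (-1.97270) and t=0.340 (-2.04709) → t≈0.338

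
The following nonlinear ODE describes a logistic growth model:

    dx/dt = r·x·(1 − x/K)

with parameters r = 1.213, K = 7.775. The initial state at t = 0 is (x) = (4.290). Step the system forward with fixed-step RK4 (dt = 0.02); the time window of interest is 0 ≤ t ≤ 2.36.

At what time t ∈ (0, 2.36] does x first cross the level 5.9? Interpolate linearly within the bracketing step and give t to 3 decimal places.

t = 0.774

t=0.000: state=(4.290)
step 1 (dt=0.02): k1=(2.332), k2=(2.329), k3=(2.329), k4=(2.326); state += dt/6·(k1+2k2+2k3+k4)
t=0.020: state=(4.337)
t=0.040: state=(4.383)
t=0.060: state=(4.429)
continuing one RK4 step at a time; state shown every 5 steps (Δt=0.1):
t=0.100: state=(4.522)
t=0.200: state=(4.748)
t=0.300: state=(4.969)
t=0.400: state=(5.183)
t=0.500: state=(5.388)
t=0.600: state=(5.584)
t=0.700: state=(5.770)
t=0.760: state=(5.876)
next step: t=0.780: state=(5.911) — x has crossed 5.9
linear interpolation between t=0.760 (5.87622) and t=0.780 (5.91081) → t≈0.774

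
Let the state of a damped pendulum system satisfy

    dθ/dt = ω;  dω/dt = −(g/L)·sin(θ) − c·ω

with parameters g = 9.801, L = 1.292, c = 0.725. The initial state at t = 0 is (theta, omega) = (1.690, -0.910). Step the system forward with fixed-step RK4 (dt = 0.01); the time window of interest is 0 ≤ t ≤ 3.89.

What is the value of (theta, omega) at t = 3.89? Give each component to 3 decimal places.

t=0.000: state=(1.690, -0.910)
step 1 (dt=0.01): k1=(-0.910, -6.872), k2=(-0.944, -6.851), k3=(-0.944, -6.852), k4=(-0.979, -6.831); state += dt/6·(k1+2k2+2k3+k4)
t=0.010: state=(1.681, -0.979)
t=0.020: state=(1.670, -1.047)
t=0.030: state=(1.660, -1.114)
continuing one RK4 step at a time; state shown every 20 steps (Δt=0.2):
t=0.200: state=(1.376, -2.193)
t=0.400: state=(0.834, -3.149)
t=0.600: state=(0.165, -3.383)
t=0.800: state=(-0.457, -2.698)
t=1.000: state=(-0.876, -1.439)
t=1.200: state=(-1.026, -0.077)
t=1.400: state=(-0.918, 1.114)
t=1.600: state=(-0.604, 1.944)
t=1.800: state=(-0.178, 2.215)
t=2.000: state=(0.239, 1.857)
t=2.200: state=(0.535, 1.053)
t=2.400: state=(0.651, 0.102)
t=2.600: state=(0.583, -0.744)
t=2.800: state=(0.373, -1.300)
t=3.000: state=(0.091, -1.447)
t=3.200: state=(-0.178, -1.179)
t=3.400: state=(-0.362, -0.628)
t=3.600: state=(-0.423, 0.012)
t=3.800: state=(-0.363, 0.562)
t=3.890: state=(-0.304, 0.744)

(theta, omega) = (-0.304, 0.744)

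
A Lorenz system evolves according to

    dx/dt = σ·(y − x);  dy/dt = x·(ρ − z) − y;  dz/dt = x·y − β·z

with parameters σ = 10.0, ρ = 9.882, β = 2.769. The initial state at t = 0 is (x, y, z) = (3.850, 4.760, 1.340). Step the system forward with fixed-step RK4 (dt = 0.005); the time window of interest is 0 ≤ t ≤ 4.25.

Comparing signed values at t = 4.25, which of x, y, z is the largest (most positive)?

largest component: z

t=0.000: state=(3.850, 4.760, 1.340)
step 1 (dt=0.005): k1=(9.100, 28.127, 14.616), k2=(9.576, 28.109, 14.895), k3=(9.563, 28.117, 14.899), k4=(10.028, 28.104, 15.185); state += dt/6·(k1+2k2+2k3+k4)
t=0.005: state=(3.898, 4.901, 1.414)
t=0.010: state=(3.950, 5.041, 1.492)
t=0.015: state=(4.007, 5.182, 1.572)
continuing one RK4 step at a time; state shown every 40 steps (Δt=0.2):
t=0.200: state=(7.609, 9.496, 7.767)
t=0.400: state=(7.035, 4.662, 13.932)
t=0.600: state=(2.872, 1.695, 9.895)
t=0.800: state=(2.030, 2.152, 6.305)
t=1.000: state=(2.968, 3.773, 4.738)
t=1.200: state=(5.200, 6.520, 6.098)
t=1.400: state=(6.955, 6.954, 10.577)
t=1.600: state=(5.210, 3.967, 11.191)
t=1.800: state=(3.535, 3.194, 8.572)
t=2.000: state=(3.679, 4.097, 6.856)
t=2.200: state=(4.942, 5.689, 7.252)
t=2.400: state=(6.020, 6.168, 9.490)
t=2.600: state=(5.384, 4.759, 10.327)
t=2.800: state=(4.319, 4.004, 9.028)
t=3.000: state=(4.237, 4.441, 7.870)
t=3.200: state=(4.928, 5.340, 8.002)
t=3.400: state=(5.521, 5.618, 9.154)
t=3.600: state=(5.248, 4.940, 9.680)
t=3.800: state=(4.662, 4.459, 9.050)
t=4.000: state=(4.565, 4.663, 8.368)
t=4.200: state=(4.934, 5.158, 8.409)
t=4.250: state=(5.043, 5.250, 8.535)
compare at T: x=5.043, y=5.250, z=8.535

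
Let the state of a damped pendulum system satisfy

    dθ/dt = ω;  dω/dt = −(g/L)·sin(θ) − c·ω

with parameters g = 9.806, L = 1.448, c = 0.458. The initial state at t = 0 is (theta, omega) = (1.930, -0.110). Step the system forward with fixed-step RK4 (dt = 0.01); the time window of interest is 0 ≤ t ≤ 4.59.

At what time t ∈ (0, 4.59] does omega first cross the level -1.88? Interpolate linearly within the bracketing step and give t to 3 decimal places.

t = 0.292

t=0.000: state=(1.930, -0.110)
step 1 (dt=0.01): k1=(-0.110, -6.290), k2=(-0.141, -6.276), k3=(-0.141, -6.277), k4=(-0.173, -6.264); state += dt/6·(k1+2k2+2k3+k4)
t=0.010: state=(1.929, -0.173)
t=0.020: state=(1.927, -0.235)
t=0.030: state=(1.924, -0.298)
continuing one RK4 step at a time; state shown every 20 steps (Δt=0.2):
t=0.200: state=(1.785, -1.333)
t=0.290: state=(1.641, -1.870)
next step: t=0.300: state=(1.622, -1.929) — omega has crossed -1.88
linear interpolation between t=0.290 (-1.86984) and t=0.300 (-1.92874) → t≈0.292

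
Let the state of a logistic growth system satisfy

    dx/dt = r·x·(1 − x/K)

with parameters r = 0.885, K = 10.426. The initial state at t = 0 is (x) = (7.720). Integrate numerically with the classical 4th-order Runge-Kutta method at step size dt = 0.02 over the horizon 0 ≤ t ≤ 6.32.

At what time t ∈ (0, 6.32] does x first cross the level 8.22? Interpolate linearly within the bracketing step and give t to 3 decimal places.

t = 0.302

t=0.000: state=(7.720)
step 1 (dt=0.02): k1=(1.773), k2=(1.766), k3=(1.766), k4=(1.758); state += dt/6·(k1+2k2+2k3+k4)
t=0.020: state=(7.755)
t=0.040: state=(7.790)
t=0.060: state=(7.825)
t=0.300: state=(8.217)
next step: t=0.320: state=(8.248) — x has crossed 8.22
linear interpolation between t=0.300 (8.21731) and t=0.320 (8.24796) → t≈0.302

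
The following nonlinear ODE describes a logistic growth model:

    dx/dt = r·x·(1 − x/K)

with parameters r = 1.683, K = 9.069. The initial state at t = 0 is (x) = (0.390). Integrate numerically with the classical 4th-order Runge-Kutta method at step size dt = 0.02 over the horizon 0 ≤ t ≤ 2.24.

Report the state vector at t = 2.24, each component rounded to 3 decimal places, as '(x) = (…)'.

t=0.000: state=(0.390)
step 1 (dt=0.02): k1=(0.628), k2=(0.638), k3=(0.638), k4=(0.648); state += dt/6·(k1+2k2+2k3+k4)
t=0.020: state=(0.403)
t=0.040: state=(0.416)
t=0.060: state=(0.429)
continuing one RK4 step at a time; state shown every 5 steps (Δt=0.1):
t=0.100: state=(0.458)
t=0.200: state=(0.537)
t=0.300: state=(0.628)
t=0.400: state=(0.734)
t=0.500: state=(0.856)
t=0.600: state=(0.996)
t=0.700: state=(1.155)
t=0.800: state=(1.336)
t=0.900: state=(1.539)
t=1.000: state=(1.766)
t=1.100: state=(2.018)
t=1.200: state=(2.294)
t=1.300: state=(2.594)
t=1.400: state=(2.917)
t=1.500: state=(3.259)
t=1.600: state=(3.618)
t=1.700: state=(3.990)
t=1.800: state=(4.369)
t=1.900: state=(4.750)
t=2.000: state=(5.128)
t=2.100: state=(5.499)
t=2.200: state=(5.856)
t=2.240: state=(5.994)

(x) = (5.994)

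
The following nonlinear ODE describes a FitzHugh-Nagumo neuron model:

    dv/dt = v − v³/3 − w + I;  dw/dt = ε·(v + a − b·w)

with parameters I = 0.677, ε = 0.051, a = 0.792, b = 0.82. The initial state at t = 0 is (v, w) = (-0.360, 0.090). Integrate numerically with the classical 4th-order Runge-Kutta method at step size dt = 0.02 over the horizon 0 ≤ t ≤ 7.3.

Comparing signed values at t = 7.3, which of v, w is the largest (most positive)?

t=0.000: state=(-0.360, 0.090)
step 1 (dt=0.02): k1=(0.243, 0.018), k2=(0.244, 0.018), k3=(0.244, 0.018), k4=(0.246, 0.019); state += dt/6·(k1+2k2+2k3+k4)
t=0.020: state=(-0.355, 0.090)
t=0.040: state=(-0.350, 0.091)
t=0.060: state=(-0.345, 0.091)
continuing one RK4 step at a time; state shown every 25 steps (Δt=0.5):
t=0.500: state=(-0.210, 0.101)
t=1.000: state=(0.024, 0.116)
t=1.500: state=(0.395, 0.139)
t=2.000: state=(0.928, 0.172)
t=2.500: state=(1.464, 0.219)
t=3.000: state=(1.762, 0.276)
t=3.500: state=(1.853, 0.336)
t=4.000: state=(1.864, 0.396)
t=4.500: state=(1.850, 0.455)
t=5.000: state=(1.829, 0.512)
t=5.500: state=(1.806, 0.567)
t=6.000: state=(1.782, 0.621)
t=6.500: state=(1.758, 0.672)
t=7.000: state=(1.734, 0.723)
t=7.300: state=(1.719, 0.752)
compare at T: v=1.719, w=0.752

largest component: v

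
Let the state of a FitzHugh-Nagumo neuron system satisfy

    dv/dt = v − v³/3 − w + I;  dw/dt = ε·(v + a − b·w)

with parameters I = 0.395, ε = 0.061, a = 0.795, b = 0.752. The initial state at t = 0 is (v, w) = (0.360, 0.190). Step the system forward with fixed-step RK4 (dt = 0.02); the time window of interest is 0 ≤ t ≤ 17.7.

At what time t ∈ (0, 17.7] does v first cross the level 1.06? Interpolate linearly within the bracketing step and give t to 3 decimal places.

t=0.000: state=(0.360, 0.190)
step 1 (dt=0.02): k1=(0.549, 0.062), k2=(0.554, 0.062), k3=(0.554, 0.062), k4=(0.558, 0.062); state += dt/6·(k1+2k2+2k3+k4)
t=0.020: state=(0.371, 0.191)
t=0.040: state=(0.382, 0.192)
t=0.060: state=(0.394, 0.194)
t=0.960: state=(1.050, 0.267)
next step: t=0.980: state=(1.066, 0.269) — v has crossed 1.06
linear interpolation between t=0.960 (1.04974) and t=0.980 (1.06555) → t≈0.973

t = 0.973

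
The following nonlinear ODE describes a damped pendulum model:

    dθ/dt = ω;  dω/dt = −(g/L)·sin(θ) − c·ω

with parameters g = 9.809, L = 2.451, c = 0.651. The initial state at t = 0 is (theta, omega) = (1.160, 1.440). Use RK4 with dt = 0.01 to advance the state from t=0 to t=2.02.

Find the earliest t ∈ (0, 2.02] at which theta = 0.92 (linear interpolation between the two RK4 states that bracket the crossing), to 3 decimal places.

t=0.000: state=(1.160, 1.440)
step 1 (dt=0.01): k1=(1.440, -4.607), k2=(1.417, -4.603), k3=(1.417, -4.603), k4=(1.394, -4.599); state += dt/6·(k1+2k2+2k3+k4)
t=0.010: state=(1.174, 1.394)
t=0.020: state=(1.188, 1.348)
t=0.030: state=(1.201, 1.302)
continuing one RK4 step at a time; state shown every 10 steps (Δt=0.1):
t=0.100: state=(1.281, 0.985)
t=0.200: state=(1.358, 0.547)
t=0.300: state=(1.391, 0.133)
t=0.400: state=(1.385, -0.257)
t=0.500: state=(1.341, -0.620)
t=0.600: state=(1.262, -0.955)
t=0.700: state=(1.151, -1.257)
t=0.800: state=(1.012, -1.519)
t=0.850: state=(0.933, -1.633)
next step: t=0.860: state=(0.917, -1.655) — theta has crossed 0.92
linear interpolation between t=0.850 (0.93295) and t=0.860 (0.91651) → t≈0.858

t = 0.858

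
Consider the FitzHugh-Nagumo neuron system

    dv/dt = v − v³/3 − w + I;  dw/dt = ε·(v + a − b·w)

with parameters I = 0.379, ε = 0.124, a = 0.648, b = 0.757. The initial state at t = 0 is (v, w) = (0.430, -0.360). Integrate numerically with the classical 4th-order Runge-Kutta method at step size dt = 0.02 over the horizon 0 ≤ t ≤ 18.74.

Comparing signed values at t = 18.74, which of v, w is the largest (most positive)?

largest component: w

t=0.000: state=(0.430, -0.360)
step 1 (dt=0.02): k1=(1.142, 0.167), k2=(1.150, 0.169), k3=(1.150, 0.169), k4=(1.158, 0.170); state += dt/6·(k1+2k2+2k3+k4)
t=0.020: state=(0.453, -0.357)
t=0.040: state=(0.476, -0.353)
t=0.060: state=(0.500, -0.350)
continuing one RK4 step at a time; state shown every 50 steps (Δt=1):
t=1.000: state=(1.599, -0.126)
t=2.000: state=(1.840, 0.173)
t=3.000: state=(1.754, 0.448)
t=4.000: state=(1.634, 0.685)
t=5.000: state=(1.503, 0.886)
t=6.000: state=(1.360, 1.053)
t=7.000: state=(1.195, 1.186)
t=8.000: state=(0.988, 1.286)
t=9.000: state=(0.685, 1.348)
t=10.000: state=(0.100, 1.354)
t=11.000: state=(-1.211, 1.250)
t=12.000: state=(-1.947, 1.012)
t=13.000: state=(-1.928, 0.767)
t=14.000: state=(-1.848, 0.552)
t=15.000: state=(-1.765, 0.365)
t=16.000: state=(-1.684, 0.205)
t=17.000: state=(-1.603, 0.069)
t=18.000: state=(-1.523, -0.045)
t=18.740: state=(-1.465, -0.117)
compare at T: v=-1.465, w=-0.117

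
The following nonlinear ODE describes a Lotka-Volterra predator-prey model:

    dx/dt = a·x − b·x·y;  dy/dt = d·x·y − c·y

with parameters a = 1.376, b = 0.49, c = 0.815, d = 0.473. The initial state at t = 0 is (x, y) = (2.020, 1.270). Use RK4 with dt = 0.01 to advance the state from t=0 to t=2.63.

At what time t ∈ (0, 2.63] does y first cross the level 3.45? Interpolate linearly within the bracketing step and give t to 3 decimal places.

t=0.000: state=(2.020, 1.270)
step 1 (dt=0.01): k1=(1.522, 0.178), k2=(1.527, 0.183), k3=(1.527, 0.183), k4=(1.532, 0.188); state += dt/6·(k1+2k2+2k3+k4)
t=0.010: state=(2.035, 1.272)
t=0.020: state=(2.051, 1.274)
t=0.030: state=(2.066, 1.276)
continuing one RK4 step at a time; state shown every 10 steps (Δt=0.1):
t=0.100: state=(2.177, 1.293)
t=0.200: state=(2.343, 1.326)
t=0.300: state=(2.517, 1.371)
t=0.400: state=(2.697, 1.429)
t=0.500: state=(2.880, 1.503)
t=0.600: state=(3.064, 1.595)
t=0.700: state=(3.243, 1.707)
t=0.800: state=(3.412, 1.841)
t=0.900: state=(3.564, 2.002)
t=1.000: state=(3.691, 2.190)
t=1.100: state=(3.784, 2.410)
t=1.200: state=(3.836, 2.660)
t=1.300: state=(3.838, 2.941)
t=1.400: state=(3.785, 3.247)
t=1.460: state=(3.726, 3.440)
next step: t=1.470: state=(3.714, 3.472) — y has crossed 3.45
linear interpolation between t=1.460 (3.43951) and t=1.470 (3.47215) → t≈1.463

t = 1.463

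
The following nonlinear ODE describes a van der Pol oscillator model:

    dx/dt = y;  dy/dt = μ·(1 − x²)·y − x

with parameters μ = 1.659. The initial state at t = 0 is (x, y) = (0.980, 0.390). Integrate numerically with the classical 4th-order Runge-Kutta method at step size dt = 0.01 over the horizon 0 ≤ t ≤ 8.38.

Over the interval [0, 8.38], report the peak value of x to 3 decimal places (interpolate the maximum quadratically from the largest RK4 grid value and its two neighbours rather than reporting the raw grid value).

t=0.000: state=(0.980, 0.390)
step 1 (dt=0.01): k1=(0.390, -0.954), k2=(0.385, -0.959), k3=(0.385, -0.959), k4=(0.380, -0.964); state += dt/6·(k1+2k2+2k3+k4)
t=0.010: state=(0.984, 0.380)
t=0.020: state=(0.988, 0.371)
t=0.030: state=(0.991, 0.361)
continuing one RK4 step at a time; state shown every 50 steps (Δt=0.5):
t=0.500: state=(1.046, -0.130)
t=1.000: state=(0.854, -0.646)
t=1.500: state=(0.351, -1.479)
t=2.000: state=(-0.777, -2.994)
t=2.500: state=(-1.863, -0.764)
t=3.000: state=(-1.889, 0.303)
t=3.500: state=(-1.690, 0.470)
t=4.000: state=(-1.421, 0.616)
t=4.500: state=(-1.050, 0.909)
t=5.000: state=(-0.429, 1.728)
t=5.500: state=(0.878, 3.406)
t=6.000: state=(1.974, 0.562)
t=6.500: state=(1.951, -0.325)
t=7.000: state=(1.752, -0.452)
t=7.500: state=(1.498, -0.573)
t=8.000: state=(1.161, -0.808)
t=8.380: state=(0.788, -1.207)
largest grid value and its neighbours: x(6.170)=2.01680, x(6.180)=2.01681, x(6.190)=2.01663
parabola through these three points peaks at t≈6.176 with x≈2.01683

max x = 2.017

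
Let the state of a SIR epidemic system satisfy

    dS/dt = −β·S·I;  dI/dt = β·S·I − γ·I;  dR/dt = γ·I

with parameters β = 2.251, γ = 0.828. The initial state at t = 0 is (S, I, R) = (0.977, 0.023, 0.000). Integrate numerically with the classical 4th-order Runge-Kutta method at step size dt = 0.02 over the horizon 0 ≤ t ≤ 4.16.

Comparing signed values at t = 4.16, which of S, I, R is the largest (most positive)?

largest component: R

t=0.000: state=(0.977, 0.023, 0.000)
step 1 (dt=0.02): k1=(-0.051, 0.032, 0.019), k2=(-0.051, 0.032, 0.019), k3=(-0.051, 0.032, 0.019), k4=(-0.052, 0.032, 0.020); state += dt/6·(k1+2k2+2k3+k4)
t=0.020: state=(0.976, 0.024, 0.000)
t=0.040: state=(0.975, 0.024, 0.001)
t=0.060: state=(0.974, 0.025, 0.001)
continuing one RK4 step at a time; state shown every 10 steps (Δt=0.2):
t=0.200: state=(0.965, 0.030, 0.004)
t=0.400: state=(0.951, 0.039, 0.010)
t=0.600: state=(0.931, 0.051, 0.018)
t=0.800: state=(0.908, 0.065, 0.027)
t=1.000: state=(0.878, 0.083, 0.039)
t=1.200: state=(0.842, 0.103, 0.055)
t=1.400: state=(0.799, 0.127, 0.074)
t=1.600: state=(0.751, 0.152, 0.097)
t=1.800: state=(0.697, 0.179, 0.124)
t=2.000: state=(0.639, 0.205, 0.156)
t=2.200: state=(0.580, 0.228, 0.192)
t=2.400: state=(0.521, 0.248, 0.231)
t=2.600: state=(0.464, 0.262, 0.274)
t=2.800: state=(0.412, 0.270, 0.318)
t=3.000: state=(0.364, 0.273, 0.363)
t=3.200: state=(0.322, 0.270, 0.408)
t=3.400: state=(0.286, 0.262, 0.452)
t=3.600: state=(0.255, 0.251, 0.495)
t=3.800: state=(0.228, 0.237, 0.535)
t=4.000: state=(0.206, 0.221, 0.573)
t=4.160: state=(0.191, 0.208, 0.601)
compare at T: S=0.191, I=0.208, R=0.601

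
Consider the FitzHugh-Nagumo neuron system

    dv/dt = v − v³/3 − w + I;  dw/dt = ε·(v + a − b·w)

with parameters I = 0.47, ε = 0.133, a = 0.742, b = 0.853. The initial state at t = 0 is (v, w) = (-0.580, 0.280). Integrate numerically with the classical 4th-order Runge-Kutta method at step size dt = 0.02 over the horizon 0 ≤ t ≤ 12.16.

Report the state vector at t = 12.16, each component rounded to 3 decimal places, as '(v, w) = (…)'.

t=0.000: state=(-0.580, 0.280)
step 1 (dt=0.02): k1=(-0.325, -0.010), k2=(-0.327, -0.011), k3=(-0.327, -0.011), k4=(-0.329, -0.011); state += dt/6·(k1+2k2+2k3+k4)
t=0.020: state=(-0.587, 0.280)
t=0.040: state=(-0.593, 0.280)
t=0.060: state=(-0.600, 0.279)
continuing one RK4 step at a time; state shown every 25 steps (Δt=0.5):
t=0.500: state=(-0.767, 0.269)
t=1.000: state=(-0.985, 0.246)
t=1.500: state=(-1.191, 0.210)
t=2.000: state=(-1.342, 0.164)
t=2.500: state=(-1.424, 0.113)
t=3.000: state=(-1.453, 0.061)
t=3.500: state=(-1.451, 0.012)
t=4.000: state=(-1.432, -0.034)
t=4.500: state=(-1.403, -0.076)
t=5.000: state=(-1.369, -0.113)
t=5.500: state=(-1.333, -0.146)
t=6.000: state=(-1.296, -0.175)
t=6.500: state=(-1.258, -0.200)
t=7.000: state=(-1.220, -0.221)
t=7.500: state=(-1.182, -0.239)
t=8.000: state=(-1.143, -0.253)
t=8.500: state=(-1.104, -0.264)
t=9.000: state=(-1.065, -0.271)
t=9.500: state=(-1.025, -0.276)
t=10.000: state=(-0.985, -0.278)
t=10.500: state=(-0.944, -0.277)
t=11.000: state=(-0.902, -0.273)
t=11.500: state=(-0.858, -0.267)
t=12.000: state=(-0.812, -0.258)
t=12.160: state=(-0.797, -0.255)

(v, w) = (-0.797, -0.255)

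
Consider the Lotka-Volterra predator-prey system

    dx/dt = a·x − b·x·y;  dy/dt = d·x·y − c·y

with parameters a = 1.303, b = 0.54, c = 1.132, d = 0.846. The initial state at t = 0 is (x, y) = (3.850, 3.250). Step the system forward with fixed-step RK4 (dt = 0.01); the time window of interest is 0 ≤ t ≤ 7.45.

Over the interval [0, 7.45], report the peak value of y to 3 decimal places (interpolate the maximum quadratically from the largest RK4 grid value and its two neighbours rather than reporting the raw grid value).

max y = 6.724

t=0.000: state=(3.850, 3.250)
step 1 (dt=0.01): k1=(-1.740, 6.907), k2=(-1.808, 6.956), k3=(-1.808, 6.955), k4=(-1.876, 7.004); state += dt/6·(k1+2k2+2k3+k4)
t=0.010: state=(3.832, 3.320)
t=0.020: state=(3.812, 3.390)
t=0.030: state=(3.792, 3.461)
continuing one RK4 step at a time; state shown every 25 steps (Δt=0.25):
t=0.250: state=(3.033, 5.133)
t=0.500: state=(1.891, 6.502)
t=0.750: state=(1.065, 6.645)
t=1.000: state=(0.626, 5.955)
t=1.250: state=(0.414, 4.996)
t=1.500: state=(0.312, 4.059)
t=1.750: state=(0.264, 3.248)
t=2.000: state=(0.247, 2.582)
t=2.250: state=(0.251, 2.050)
t=2.500: state=(0.271, 1.632)
t=2.750: state=(0.308, 1.307)
t=3.000: state=(0.364, 1.057)
t=3.250: state=(0.443, 0.867)
t=3.500: state=(0.551, 0.725)
t=3.750: state=(0.698, 0.623)
t=4.000: state=(0.893, 0.555)
t=4.250: state=(1.150, 0.519)
t=4.500: state=(1.486, 0.516)
t=4.750: state=(1.916, 0.556)
t=5.000: state=(2.447, 0.663)
t=5.250: state=(3.057, 0.894)
t=5.500: state=(3.648, 1.371)
t=5.750: state=(3.964, 2.330)
t=6.000: state=(3.614, 3.969)
t=6.250: state=(2.578, 5.800)
t=6.500: state=(1.513, 6.698)
t=6.750: state=(0.855, 6.437)
t=7.000: state=(0.524, 5.588)
t=7.250: state=(0.365, 4.616)
t=7.450: state=(0.299, 3.892)
largest grid value and its neighbours: y(0.640)=6.72317, y(0.650)=6.72428, y(0.660)=6.72362
parabola through these three points peaks at t≈0.651 with y≈6.72430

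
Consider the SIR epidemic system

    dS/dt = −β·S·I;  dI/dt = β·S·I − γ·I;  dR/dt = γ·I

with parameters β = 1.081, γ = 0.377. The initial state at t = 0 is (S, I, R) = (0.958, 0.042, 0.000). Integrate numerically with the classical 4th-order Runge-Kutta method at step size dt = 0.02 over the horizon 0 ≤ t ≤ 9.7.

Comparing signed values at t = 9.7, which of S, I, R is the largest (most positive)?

largest component: R

t=0.000: state=(0.958, 0.042, 0.000)
step 1 (dt=0.02): k1=(-0.043, 0.028, 0.016), k2=(-0.044, 0.028, 0.016), k3=(-0.044, 0.028, 0.016), k4=(-0.044, 0.028, 0.016); state += dt/6·(k1+2k2+2k3+k4)
t=0.020: state=(0.957, 0.043, 0.000)
t=0.040: state=(0.956, 0.043, 0.001)
t=0.060: state=(0.955, 0.044, 0.001)
continuing one RK4 step at a time; state shown every 25 steps (Δt=0.5):
t=0.500: state=(0.933, 0.058, 0.009)
t=1.000: state=(0.899, 0.079, 0.022)
t=1.500: state=(0.856, 0.105, 0.039)
t=2.000: state=(0.802, 0.136, 0.062)
t=2.500: state=(0.738, 0.171, 0.091)
t=3.000: state=(0.666, 0.207, 0.127)
t=3.500: state=(0.590, 0.241, 0.169)
t=4.000: state=(0.514, 0.269, 0.217)
t=4.500: state=(0.442, 0.288, 0.270)
t=5.000: state=(0.377, 0.298, 0.325)
t=5.500: state=(0.321, 0.298, 0.381)
t=6.000: state=(0.274, 0.289, 0.437)
t=6.500: state=(0.235, 0.275, 0.490)
t=7.000: state=(0.204, 0.256, 0.540)
t=7.500: state=(0.178, 0.235, 0.586)
t=8.000: state=(0.158, 0.213, 0.629)
t=8.500: state=(0.142, 0.192, 0.667)
t=9.000: state=(0.128, 0.171, 0.701)
t=9.500: state=(0.118, 0.151, 0.731)
t=9.700: state=(0.114, 0.144, 0.742)
compare at T: S=0.114, I=0.144, R=0.742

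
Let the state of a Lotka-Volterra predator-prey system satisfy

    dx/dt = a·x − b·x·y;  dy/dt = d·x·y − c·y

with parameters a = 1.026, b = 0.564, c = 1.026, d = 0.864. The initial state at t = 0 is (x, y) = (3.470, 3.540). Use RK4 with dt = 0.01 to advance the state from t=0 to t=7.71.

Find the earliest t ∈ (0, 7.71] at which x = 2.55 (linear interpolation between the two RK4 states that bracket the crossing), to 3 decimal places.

t = 0.220

t=0.000: state=(3.470, 3.540)
step 1 (dt=0.01): k1=(-3.368, 6.981), k2=(-3.419, 6.998), k3=(-3.419, 6.997), k4=(-3.470, 7.013); state += dt/6·(k1+2k2+2k3+k4)
t=0.010: state=(3.436, 3.610)
t=0.020: state=(3.401, 3.680)
t=0.030: state=(3.364, 3.751)
t=0.210: state=(2.596, 4.968)
next step: t=0.220: state=(2.550, 5.027) — x has crossed 2.55
linear interpolation between t=0.210 (2.59569) and t=0.220 (2.54957) → t≈0.220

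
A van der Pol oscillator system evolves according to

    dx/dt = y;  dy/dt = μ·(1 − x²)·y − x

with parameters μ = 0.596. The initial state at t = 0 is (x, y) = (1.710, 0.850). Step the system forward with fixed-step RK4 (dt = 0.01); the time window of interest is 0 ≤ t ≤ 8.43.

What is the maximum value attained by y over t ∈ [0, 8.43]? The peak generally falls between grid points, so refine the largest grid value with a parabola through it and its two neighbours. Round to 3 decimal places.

t=0.000: state=(1.710, 0.850)
step 1 (dt=0.01): k1=(0.850, -2.685), k2=(0.837, -2.681), k3=(0.837, -2.681), k4=(0.823, -2.676); state += dt/6·(k1+2k2+2k3+k4)
t=0.010: state=(1.718, 0.823)
t=0.020: state=(1.726, 0.796)
t=0.030: state=(1.734, 0.770)
continuing one RK4 step at a time; state shown every 50 steps (Δt=0.5):
t=0.500: state=(1.840, -0.226)
t=1.000: state=(1.573, -0.787)
t=1.500: state=(1.072, -1.227)
t=2.000: state=(0.323, -1.796)
t=2.500: state=(-0.714, -2.247)
t=3.000: state=(-1.679, -1.337)
t=3.500: state=(-1.978, 0.026)
t=4.000: state=(-1.781, 0.680)
t=4.500: state=(-1.338, 1.086)
t=5.000: state=(-0.679, 1.580)
t=5.500: state=(0.268, 2.194)
t=6.000: state=(1.371, 1.928)
t=6.500: state=(1.963, 0.424)
t=7.000: state=(1.915, -0.485)
t=7.500: state=(1.554, -0.928)
t=8.000: state=(0.989, -1.355)
t=8.430: state=(0.302, -1.863)
largest grid value and its neighbours: y(5.680)=2.29444, y(5.690)=2.29483, y(5.700)=2.29456
parabola through these three points peaks at t≈5.691 with y≈2.29484

max y = 2.295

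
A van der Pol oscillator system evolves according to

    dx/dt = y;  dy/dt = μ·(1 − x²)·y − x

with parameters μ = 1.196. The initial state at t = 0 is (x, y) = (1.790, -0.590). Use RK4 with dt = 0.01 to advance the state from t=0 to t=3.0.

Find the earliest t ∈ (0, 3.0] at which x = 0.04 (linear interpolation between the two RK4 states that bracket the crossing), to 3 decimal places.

t=0.000: state=(1.790, -0.590)
step 1 (dt=0.01): k1=(-0.590, -0.235), k2=(-0.591, -0.236), k3=(-0.591, -0.236), k4=(-0.592, -0.238); state += dt/6·(k1+2k2+2k3+k4)
t=0.010: state=(1.784, -0.592)
t=0.020: state=(1.778, -0.595)
t=0.030: state=(1.772, -0.597)
continuing one RK4 step at a time; state shown every 10 steps (Δt=0.1):
t=0.100: state=(1.730, -0.615)
t=0.200: state=(1.667, -0.643)
t=0.300: state=(1.601, -0.675)
t=0.400: state=(1.532, -0.711)
t=0.500: state=(1.459, -0.753)
t=0.600: state=(1.381, -0.800)
t=0.700: state=(1.298, -0.856)
t=0.800: state=(1.210, -0.920)
t=0.900: state=(1.114, -0.996)
t=1.000: state=(1.010, -1.087)
t=1.100: state=(0.896, -1.194)
t=1.200: state=(0.770, -1.324)
t=1.300: state=(0.630, -1.479)
t=1.400: state=(0.474, -1.664)
t=1.500: state=(0.296, -1.883)
t=1.600: state=(0.096, -2.132)
t=1.620: state=(0.053, -2.185)
next step: t=1.630: state=(0.031, -2.212) — x has crossed 0.04
linear interpolation between t=1.620 (0.05276) and t=1.630 (0.03078) → t≈1.626

t = 1.626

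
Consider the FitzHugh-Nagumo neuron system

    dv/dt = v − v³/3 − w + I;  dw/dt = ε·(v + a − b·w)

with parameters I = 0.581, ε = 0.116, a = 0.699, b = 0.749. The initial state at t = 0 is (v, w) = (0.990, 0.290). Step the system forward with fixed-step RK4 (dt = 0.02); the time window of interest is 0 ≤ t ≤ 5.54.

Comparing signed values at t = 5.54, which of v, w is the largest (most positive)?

t=0.000: state=(0.990, 0.290)
step 1 (dt=0.02): k1=(0.958, 0.171), k2=(0.956, 0.172), k3=(0.956, 0.172), k4=(0.954, 0.173); state += dt/6·(k1+2k2+2k3+k4)
t=0.020: state=(1.009, 0.293)
t=0.040: state=(1.028, 0.297)
t=0.060: state=(1.047, 0.300)
continuing one RK4 step at a time; state shown every 10 steps (Δt=0.2):
t=0.200: state=(1.176, 0.326)
t=0.400: state=(1.341, 0.365)
t=0.600: state=(1.474, 0.408)
t=0.800: state=(1.573, 0.452)
t=1.000: state=(1.638, 0.497)
t=1.200: state=(1.678, 0.543)
t=1.400: state=(1.697, 0.588)
t=1.600: state=(1.703, 0.633)
t=1.800: state=(1.700, 0.678)
t=2.000: state=(1.690, 0.721)
t=2.200: state=(1.677, 0.764)
t=2.400: state=(1.660, 0.805)
t=2.600: state=(1.641, 0.845)
t=2.800: state=(1.621, 0.884)
t=3.000: state=(1.600, 0.922)
t=3.200: state=(1.579, 0.959)
t=3.400: state=(1.556, 0.994)
t=3.600: state=(1.533, 1.029)
t=3.800: state=(1.510, 1.062)
t=4.000: state=(1.486, 1.094)
t=4.200: state=(1.461, 1.126)
t=4.400: state=(1.436, 1.156)
t=4.600: state=(1.411, 1.184)
t=4.800: state=(1.385, 1.212)
t=5.000: state=(1.358, 1.239)
t=5.200: state=(1.331, 1.265)
t=5.400: state=(1.303, 1.289)
t=5.540: state=(1.283, 1.306)
compare at T: v=1.283, w=1.306

largest component: w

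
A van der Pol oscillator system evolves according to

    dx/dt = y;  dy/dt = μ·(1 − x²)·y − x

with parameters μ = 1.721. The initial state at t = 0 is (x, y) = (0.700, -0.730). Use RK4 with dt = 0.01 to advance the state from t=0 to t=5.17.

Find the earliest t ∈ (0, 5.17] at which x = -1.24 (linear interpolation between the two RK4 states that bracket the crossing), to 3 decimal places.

t=0.000: state=(0.700, -0.730)
step 1 (dt=0.01): k1=(-0.730, -1.341), k2=(-0.737, -1.349), k3=(-0.737, -1.349), k4=(-0.743, -1.358); state += dt/6·(k1+2k2+2k3+k4)
t=0.010: state=(0.693, -0.743)
t=0.020: state=(0.685, -0.757)
t=0.030: state=(0.677, -0.771)
continuing one RK4 step at a time; state shown every 20 steps (Δt=0.2):
t=0.200: state=(0.524, -1.042)
t=0.400: state=(0.275, -1.482)
t=0.600: state=(-0.081, -2.103)
t=0.800: state=(-0.571, -2.778)
t=1.000: state=(-1.151, -2.836)
t=1.030: state=(-1.235, -2.739)
next step: t=1.040: state=(-1.262, -2.700) — x has crossed -1.24
linear interpolation between t=1.030 (-1.23462) and t=1.040 (-1.26182) → t≈1.032

t = 1.032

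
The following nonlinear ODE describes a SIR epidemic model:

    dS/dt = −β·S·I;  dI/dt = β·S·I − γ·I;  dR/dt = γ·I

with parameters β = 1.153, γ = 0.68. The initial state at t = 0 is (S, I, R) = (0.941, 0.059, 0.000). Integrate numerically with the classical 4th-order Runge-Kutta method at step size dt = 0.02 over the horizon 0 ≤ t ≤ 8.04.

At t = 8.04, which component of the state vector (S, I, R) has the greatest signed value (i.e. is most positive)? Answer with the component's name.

t=0.000: state=(0.941, 0.059, 0.000)
step 1 (dt=0.02): k1=(-0.064, 0.024, 0.040), k2=(-0.064, 0.024, 0.040), k3=(-0.064, 0.024, 0.040), k4=(-0.064, 0.024, 0.040); state += dt/6·(k1+2k2+2k3+k4)
t=0.020: state=(0.940, 0.059, 0.001)
t=0.040: state=(0.938, 0.060, 0.002)
t=0.060: state=(0.937, 0.060, 0.002)
continuing one RK4 step at a time; state shown every 25 steps (Δt=0.5):
t=0.500: state=(0.906, 0.072, 0.022)
t=1.000: state=(0.866, 0.085, 0.049)
t=1.500: state=(0.822, 0.098, 0.080)
t=2.000: state=(0.774, 0.111, 0.116)
t=2.500: state=(0.723, 0.121, 0.155)
t=3.000: state=(0.673, 0.129, 0.198)
t=3.500: state=(0.624, 0.134, 0.243)
t=4.000: state=(0.577, 0.135, 0.288)
t=4.500: state=(0.534, 0.132, 0.334)
t=5.000: state=(0.496, 0.126, 0.378)
t=5.500: state=(0.462, 0.118, 0.419)
t=6.000: state=(0.433, 0.109, 0.458)
t=6.500: state=(0.408, 0.099, 0.493)
t=7.000: state=(0.386, 0.089, 0.525)
t=7.500: state=(0.368, 0.078, 0.554)
t=8.000: state=(0.353, 0.069, 0.579)
t=8.040: state=(0.352, 0.068, 0.581)
compare at T: S=0.352, I=0.068, R=0.581

largest component: R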